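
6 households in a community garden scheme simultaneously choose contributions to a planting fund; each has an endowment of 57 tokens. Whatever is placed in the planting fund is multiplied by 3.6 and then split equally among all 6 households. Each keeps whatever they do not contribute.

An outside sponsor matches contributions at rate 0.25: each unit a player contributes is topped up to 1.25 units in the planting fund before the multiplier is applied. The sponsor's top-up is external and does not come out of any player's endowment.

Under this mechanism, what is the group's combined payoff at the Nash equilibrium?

The effective private return is 3.6 × 1.25 / 6 = 0.7500, which is still under 1, so the mechanism doesn't change anyone's dominant strategy: zero contribution.
At the Nash equilibrium no one contributes; group total payoff = 6 × 57 = 342.

342.00 tokens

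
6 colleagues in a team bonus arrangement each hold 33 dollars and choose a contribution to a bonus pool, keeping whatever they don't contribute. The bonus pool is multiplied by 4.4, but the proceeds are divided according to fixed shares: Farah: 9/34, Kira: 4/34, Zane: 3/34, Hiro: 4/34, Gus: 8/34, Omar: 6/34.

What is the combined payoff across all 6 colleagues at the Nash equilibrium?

Each unit j contributes comes back to j as 4.4 × (j's share), so j prefers to contribute only if that share exceeds 1/4.4 = 0.2273; otherwise keeping the unit dominates.
The shares above 0.2273 belong to Farah and Gus, contributing 33 each; the remaining 4 contribute 0. Total contributed: 66.
The bonus pool pays out 4.4 × 66 = 290.40 in total (split across the unequal shares, but the aggregate is all that matters for the group sum).
The 4 free-riders keep 33 each, adding 132. Group total = 132 + 290.40 = 422.40.

422.40 dollars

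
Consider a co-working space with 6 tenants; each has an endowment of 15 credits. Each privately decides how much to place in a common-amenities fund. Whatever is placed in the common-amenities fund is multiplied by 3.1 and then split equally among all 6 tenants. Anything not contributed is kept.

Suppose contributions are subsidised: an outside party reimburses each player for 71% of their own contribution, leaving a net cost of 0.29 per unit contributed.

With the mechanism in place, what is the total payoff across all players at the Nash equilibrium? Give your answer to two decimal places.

Under the mechanism each unit contributed yields (3.1/6) / 0.29 = 1.7816 back to its contributor per unit of net cost, which exceeds 1, making full contribution the dominant choice for everyone.
So the Nash equilibrium is full contribution by all 6; the group earns 6 × (15 × 0.71 + 3.1 × 15) = 342.90.

342.90 credits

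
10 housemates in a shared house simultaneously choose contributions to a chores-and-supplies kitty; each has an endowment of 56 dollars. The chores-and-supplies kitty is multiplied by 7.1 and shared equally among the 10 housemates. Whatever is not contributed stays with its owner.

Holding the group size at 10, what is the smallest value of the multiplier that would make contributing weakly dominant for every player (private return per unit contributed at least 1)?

A contributed unit returns (multiplier)/10 to its contributor.
This reaches 1 exactly when the multiplier is 10.

10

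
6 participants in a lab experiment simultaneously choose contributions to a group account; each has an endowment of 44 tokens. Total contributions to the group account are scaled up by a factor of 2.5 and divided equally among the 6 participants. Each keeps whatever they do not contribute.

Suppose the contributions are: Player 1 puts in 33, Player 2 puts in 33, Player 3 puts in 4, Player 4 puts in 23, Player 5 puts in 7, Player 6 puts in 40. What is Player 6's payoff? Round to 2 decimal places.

Total contributed: 33 + 33 + 4 + 23 + 7 + 40 = 140.
Each receives 2.5 × 140 / 6 = 58.33 from the group account.
Player 6 keeps 44 − 40 = 4, so Player 6's payoff is 4 + 58.33 = 62.33.

62.33 tokens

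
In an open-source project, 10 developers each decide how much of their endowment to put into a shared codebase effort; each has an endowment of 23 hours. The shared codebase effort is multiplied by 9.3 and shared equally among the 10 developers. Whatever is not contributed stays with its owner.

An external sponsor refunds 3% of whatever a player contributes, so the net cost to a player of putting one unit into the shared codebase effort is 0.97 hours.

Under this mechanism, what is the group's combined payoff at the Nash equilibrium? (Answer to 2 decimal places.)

The effective private return is (9.3/10) / 0.97 = 0.9588, which is still under 1, so the mechanism doesn't change anyone's dominant strategy: zero contribution.
At the Nash equilibrium no one contributes; group total payoff = 10 × 23 = 230.

230.00 hours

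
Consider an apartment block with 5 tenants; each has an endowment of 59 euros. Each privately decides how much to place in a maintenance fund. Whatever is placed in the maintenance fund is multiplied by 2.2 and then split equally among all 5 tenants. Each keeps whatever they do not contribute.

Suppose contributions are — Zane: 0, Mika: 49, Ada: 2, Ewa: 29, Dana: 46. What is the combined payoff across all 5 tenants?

446.20 euros

Total contributed: 0 + 49 + 2 + 29 + 46 = 126; total kept: 5 × 59 − 126 = 169.
The maintenance fund pays out 2.2 × 126 = 277.20 in aggregate.
Group total = 169 + 277.20 = 446.20.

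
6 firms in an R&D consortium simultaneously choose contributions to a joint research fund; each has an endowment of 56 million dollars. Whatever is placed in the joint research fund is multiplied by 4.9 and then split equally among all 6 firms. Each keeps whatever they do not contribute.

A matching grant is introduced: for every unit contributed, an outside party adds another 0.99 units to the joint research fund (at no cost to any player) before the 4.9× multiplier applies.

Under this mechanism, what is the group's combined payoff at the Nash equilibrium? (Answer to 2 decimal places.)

The effective private return per unit is now 4.9 × 1.99 / 6 = 1.6252 > 1, so every player's dominant strategy flips to full contribution.
At the Nash equilibrium everyone contributes 56. Group total payoff = 4.9 × 1.99 × 336 = 3276.34.

3276.34 million dollars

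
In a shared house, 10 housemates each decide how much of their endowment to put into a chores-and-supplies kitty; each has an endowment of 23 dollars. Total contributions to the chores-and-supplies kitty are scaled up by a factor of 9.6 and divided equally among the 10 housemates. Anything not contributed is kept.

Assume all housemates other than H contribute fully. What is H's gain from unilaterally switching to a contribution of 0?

Switching from a contribution of 23 to 0 lets H keep an extra 23 dollars, but lowers the chores-and-supplies kitty by 23, which costs H their own share of that drop: 9.6/10 × 23 = 22.08.
Net gain = 23 − 22.08 = 0.92. The private return per contributed unit (0.9600) is below 1, so free-riding is indeed the best response regardless of what the others do.

0.92 dollars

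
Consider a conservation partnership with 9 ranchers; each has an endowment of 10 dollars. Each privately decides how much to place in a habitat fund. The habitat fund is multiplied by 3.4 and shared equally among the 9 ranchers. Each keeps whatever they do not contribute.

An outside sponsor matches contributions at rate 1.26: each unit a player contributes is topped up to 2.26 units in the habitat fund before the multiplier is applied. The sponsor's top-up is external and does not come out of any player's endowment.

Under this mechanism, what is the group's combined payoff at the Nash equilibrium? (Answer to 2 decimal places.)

Even with the mechanism, each unit contributed returns only 3.4 × 2.26 / 9 = 0.8538 per unit of net cost, so contributing nothing is still dominant.
Everyone keeps their endowment and the group total is 9 × 10 = 90.

90.00 dollars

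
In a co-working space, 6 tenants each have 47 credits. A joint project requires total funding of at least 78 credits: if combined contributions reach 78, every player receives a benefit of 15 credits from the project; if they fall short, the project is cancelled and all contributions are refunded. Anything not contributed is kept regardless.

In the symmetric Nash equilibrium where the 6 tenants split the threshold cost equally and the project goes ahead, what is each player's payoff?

49 credits

Equal share of the threshold: 78/6 = 13.
At this profile no one gains by cutting their contribution: any cut drops the total below 78, the project is cancelled, contributions are refunded, and the deviator ends with 47, which is less than 47 − 13 + 15 = 49. Contributing more than 13 just wastes the excess. So contributing exactly 13 is a best response.
Each player's payoff: 47 − 13 + 15 = 49.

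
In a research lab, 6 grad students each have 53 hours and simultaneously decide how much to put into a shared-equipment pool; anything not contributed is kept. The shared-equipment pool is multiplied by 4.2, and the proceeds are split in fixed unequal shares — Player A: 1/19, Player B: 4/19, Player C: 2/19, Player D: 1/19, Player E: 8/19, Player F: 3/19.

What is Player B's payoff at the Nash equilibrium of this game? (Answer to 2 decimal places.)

99.86 hours

A player with share s gets back 4.2·s per unit contributed, so full contribution is dominant for anyone with s > 1/4.2 = 0.2381 and zero contribution is dominant for anyone below.
Only Player E (8/19) clears that bar, contributing 53; the remaining 5 contribute 0. Total contributed: 53.
Player B keeps 53 and receives 4.2 × 53 × 4/19 = 46.86 from the shared-equipment pool, for a payoff of 99.86.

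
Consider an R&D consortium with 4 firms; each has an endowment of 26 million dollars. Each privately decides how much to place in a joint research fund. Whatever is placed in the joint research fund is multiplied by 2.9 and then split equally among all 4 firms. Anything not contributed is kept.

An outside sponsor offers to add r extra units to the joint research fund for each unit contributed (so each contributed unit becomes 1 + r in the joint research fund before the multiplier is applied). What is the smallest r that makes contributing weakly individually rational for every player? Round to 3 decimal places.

With matching at rate r, one contributed unit becomes (1 + r) in the joint research fund and returns 2.9 × (1 + r) / 4 to the contributor.
Setting this equal to 1: 1 + r = 4/2.9 = 1.3793.
So the minimum matching rate is r = 1.3793 − 1 = 0.379.

0.379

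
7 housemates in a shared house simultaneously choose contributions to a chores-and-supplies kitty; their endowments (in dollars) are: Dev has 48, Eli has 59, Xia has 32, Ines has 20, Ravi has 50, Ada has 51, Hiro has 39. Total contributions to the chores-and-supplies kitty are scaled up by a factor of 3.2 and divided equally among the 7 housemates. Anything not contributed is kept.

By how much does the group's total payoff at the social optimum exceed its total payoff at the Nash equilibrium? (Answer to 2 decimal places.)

657.80 dollars

The private return per contributed unit is 3.2/7 = 0.4571 < 1 for every player regardless of endowment, so the Nash equilibrium is zero contribution and the group total is Σ E_j = 48 + 59 + 32 + 20 + 50 + 51 + 39 = 299.
Each contributed unit returns 3.200 to the group, so the social optimum is full contribution by everyone: group total = 3.200 × 299 = 956.80.
Efficiency loss = (3.200 − 1) × 299 = 657.80.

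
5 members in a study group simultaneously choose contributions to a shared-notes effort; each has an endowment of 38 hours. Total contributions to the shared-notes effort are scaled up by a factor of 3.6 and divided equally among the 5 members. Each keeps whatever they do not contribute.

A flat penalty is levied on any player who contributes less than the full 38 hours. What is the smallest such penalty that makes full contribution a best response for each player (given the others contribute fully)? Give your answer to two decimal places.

Given the others contribute fully, the best deviation is to contribute 0 (any partial contribution still incurs the fine and gives up units whose private return 0.7200 is below 1).
Deviating from 38 to 0 saves 38 hours but forfeits the deviator's share of the drop in the shared-notes effort: 3.6/5 × 38 = 27.36.
So the deviation gain is 38 − 27.36 = 10.64, and the fine must be at least 10.64 hours to wipe it out.

10.64 hours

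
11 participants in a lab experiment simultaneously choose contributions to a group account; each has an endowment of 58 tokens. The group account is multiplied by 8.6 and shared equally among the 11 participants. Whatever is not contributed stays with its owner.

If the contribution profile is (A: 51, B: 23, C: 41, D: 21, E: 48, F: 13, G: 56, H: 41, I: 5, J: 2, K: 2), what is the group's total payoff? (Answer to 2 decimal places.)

2940.80 tokens

Total contributed: 51 + 23 + 41 + 21 + 48 + 13 + 56 + 41 + 5 + 2 + 2 = 303; total kept: 11 × 58 − 303 = 335.
The group account pays out 8.6 × 303 = 2605.80 in aggregate.
Group total = 335 + 2605.80 = 2940.80.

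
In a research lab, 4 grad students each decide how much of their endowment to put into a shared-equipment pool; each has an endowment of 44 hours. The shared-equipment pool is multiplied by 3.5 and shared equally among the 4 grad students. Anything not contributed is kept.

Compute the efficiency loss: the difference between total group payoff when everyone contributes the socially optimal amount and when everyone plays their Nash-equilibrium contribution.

440.00 hours

Each contributed unit returns 3.5/4 = 0.8750 to its contributor — below 1 — so contributing 0 is dominant for every player. At the Nash equilibrium everyone keeps their 44, and the group total is 4 × 44 = 176.
Each contributed unit returns 3.500 to the group as a whole (0.8750 to each of 4 players), which exceeds 1, so the social optimum is full contribution: group total = 3.500 × 176 = 616.00.
Efficiency loss = 616.00 − 176 = 440.00.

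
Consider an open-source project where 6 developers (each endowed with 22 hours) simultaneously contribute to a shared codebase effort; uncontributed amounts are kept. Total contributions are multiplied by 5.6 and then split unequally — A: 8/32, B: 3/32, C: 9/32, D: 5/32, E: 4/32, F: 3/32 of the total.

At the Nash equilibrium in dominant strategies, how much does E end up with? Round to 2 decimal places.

52.80 hours

A player with share s gets back 5.6·s per unit contributed, so full contribution is dominant for anyone with s > 1/5.6 = 0.1786 and zero contribution is dominant for anyone below.
The shares above 0.1786 belong to A and C, contributing 22 each; the remaining 4 contribute 0. Total contributed: 44.
E keeps 22 and receives 5.6 × 44 × 4/32 = 30.80 from the shared codebase effort, for a payoff of 52.80.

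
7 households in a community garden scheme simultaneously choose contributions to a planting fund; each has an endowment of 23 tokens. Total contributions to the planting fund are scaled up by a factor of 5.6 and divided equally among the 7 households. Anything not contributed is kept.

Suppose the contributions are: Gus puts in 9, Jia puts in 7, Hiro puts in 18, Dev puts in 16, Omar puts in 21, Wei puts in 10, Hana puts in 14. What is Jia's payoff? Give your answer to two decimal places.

Total contributed: 9 + 7 + 18 + 16 + 21 + 10 + 14 = 95.
Each receives 5.6 × 95 / 7 = 76.00 from the planting fund.
Jia keeps 23 − 7 = 16, so Jia's payoff is 16 + 76.00 = 92.00.

92.00 tokens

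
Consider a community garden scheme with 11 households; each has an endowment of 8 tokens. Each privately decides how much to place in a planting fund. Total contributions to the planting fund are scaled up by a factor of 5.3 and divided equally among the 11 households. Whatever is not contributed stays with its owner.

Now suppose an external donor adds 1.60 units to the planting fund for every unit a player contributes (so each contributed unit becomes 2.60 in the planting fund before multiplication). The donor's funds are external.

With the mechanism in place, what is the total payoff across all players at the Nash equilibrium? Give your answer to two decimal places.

With the mechanism, a contributed unit returns 5.3 × 2.60 / 11 = 1.2527 per unit of net cost to the contributor — now above 1 — so contributing fully is weakly dominant for every player.
So the Nash equilibrium is full contribution by all 11; the group earns 5.3 × 2.60 × 88 = 1212.64.

1212.64 tokens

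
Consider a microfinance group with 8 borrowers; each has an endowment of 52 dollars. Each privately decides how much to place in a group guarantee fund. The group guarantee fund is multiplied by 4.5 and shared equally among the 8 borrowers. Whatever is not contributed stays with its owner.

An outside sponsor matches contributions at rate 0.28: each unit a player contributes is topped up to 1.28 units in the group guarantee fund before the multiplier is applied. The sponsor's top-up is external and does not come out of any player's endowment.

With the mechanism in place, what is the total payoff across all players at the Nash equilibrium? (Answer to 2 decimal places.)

With the mechanism, a contributed unit returns 4.5 × 1.28 / 8 = 0.7200 per unit of net cost — still below 1 — so contributing 0 remains dominant for every player.
At the Nash equilibrium no one contributes; group total payoff = 8 × 52 = 416.

416.00 dollars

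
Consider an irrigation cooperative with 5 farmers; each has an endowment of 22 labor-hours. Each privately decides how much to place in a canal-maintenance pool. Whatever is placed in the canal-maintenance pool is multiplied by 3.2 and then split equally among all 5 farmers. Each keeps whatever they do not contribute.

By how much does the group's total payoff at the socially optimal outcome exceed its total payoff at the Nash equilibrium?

242.00 labor-hours

Each contributed unit returns 3.2/5 = 0.6400 to its contributor — below 1 — so contributing 0 is dominant for every player. At the Nash equilibrium everyone keeps their 22, and the group total is 5 × 22 = 110.
Each contributed unit returns 3.200 to the group as a whole (0.6400 to each of 5 players), which exceeds 1, so the social optimum is full contribution: group total = 3.200 × 110 = 352.00.
Efficiency loss = 352.00 − 110 = 242.00.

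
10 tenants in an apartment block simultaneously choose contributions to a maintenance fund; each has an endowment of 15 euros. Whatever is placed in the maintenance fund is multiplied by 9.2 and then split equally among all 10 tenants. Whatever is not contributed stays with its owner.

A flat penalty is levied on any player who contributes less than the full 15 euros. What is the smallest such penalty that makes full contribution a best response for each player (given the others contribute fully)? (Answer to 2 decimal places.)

Given the others contribute fully, the best deviation is to contribute 0 (any partial contribution still incurs the fine and gives up units whose private return 0.9200 is below 1).
Deviating from 15 to 0 saves 15 euros but forfeits the deviator's share of the drop in the maintenance fund: 9.2/10 × 15 = 13.80.
So the deviation gain is 15 − 13.80 = 1.20, and the fine must be at least 1.20 euros to wipe it out.

1.20 euros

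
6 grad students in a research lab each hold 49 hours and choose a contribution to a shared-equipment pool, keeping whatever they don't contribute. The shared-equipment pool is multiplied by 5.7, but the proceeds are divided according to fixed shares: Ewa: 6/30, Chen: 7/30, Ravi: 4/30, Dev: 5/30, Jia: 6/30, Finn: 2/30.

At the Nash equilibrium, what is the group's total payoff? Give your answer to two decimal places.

For player j, contributing a unit is worthwhile iff 5.7 × (j's share) ≥ 1, i.e. iff j's share is at least 0.1754.
Ewa, Chen and Jia are above the threshold, contributing 49 each; the remaining 3 contribute 0. Total contributed: 147.
The shared-equipment pool pays out 5.7 × 147 = 837.90 in total (split across the unequal shares, but the aggregate is all that matters for the group sum).
The 3 free-riders keep 49 each, adding 147. Group total = 147 + 837.90 = 984.90.

984.90 hours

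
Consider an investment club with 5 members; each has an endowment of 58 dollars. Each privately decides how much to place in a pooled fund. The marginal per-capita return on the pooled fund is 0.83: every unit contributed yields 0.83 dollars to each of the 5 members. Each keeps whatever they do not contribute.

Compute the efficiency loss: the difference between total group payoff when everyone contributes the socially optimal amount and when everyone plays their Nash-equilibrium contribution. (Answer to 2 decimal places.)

The private return per contributed unit is 0.83 < 1, so contributing 0 is dominant for every player. At the Nash equilibrium everyone keeps their 58, and the group total is 5 × 58 = 290.
Each contributed unit returns 4.150 to the group as a whole (0.83 to each of 5 players), which exceeds 1, so the social optimum is full contribution: group total = 4.150 × 290 = 1203.50.
Efficiency loss = 1203.50 − 290 = 913.50.

913.50 dollars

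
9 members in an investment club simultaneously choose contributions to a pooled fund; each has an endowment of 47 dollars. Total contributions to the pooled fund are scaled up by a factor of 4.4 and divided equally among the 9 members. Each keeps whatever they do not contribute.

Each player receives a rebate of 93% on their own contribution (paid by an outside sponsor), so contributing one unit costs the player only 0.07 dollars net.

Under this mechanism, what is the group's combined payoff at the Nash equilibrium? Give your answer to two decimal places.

2254.59 dollars

With the mechanism, a contributed unit returns (4.4/9) / 0.07 = 6.9841 per unit of net cost to the contributor — now above 1 — so contributing fully is weakly dominant for every player.
At the Nash equilibrium everyone contributes 47. Group total payoff = 9 × (47 × 0.93 + 4.4 × 47) = 2254.59.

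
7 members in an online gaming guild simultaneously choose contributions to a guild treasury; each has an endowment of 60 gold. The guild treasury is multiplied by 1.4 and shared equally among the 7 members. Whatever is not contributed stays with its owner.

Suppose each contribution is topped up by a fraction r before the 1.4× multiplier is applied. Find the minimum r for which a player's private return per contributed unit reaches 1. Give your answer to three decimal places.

4.000

With matching at rate r, one contributed unit becomes (1 + r) in the guild treasury and returns 1.4 × (1 + r) / 7 to the contributor.
Setting this equal to 1: 1 + r = 7/1.4 = 5.0000.
So the minimum matching rate is r = 5.0000 − 1 = 4.000.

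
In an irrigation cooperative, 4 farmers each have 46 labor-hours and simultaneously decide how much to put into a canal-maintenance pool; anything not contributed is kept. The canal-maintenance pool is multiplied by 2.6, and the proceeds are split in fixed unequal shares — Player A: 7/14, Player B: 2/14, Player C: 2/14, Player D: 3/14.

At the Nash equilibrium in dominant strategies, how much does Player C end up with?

Player j's private return per contributed unit is 2.6 × (j's share). Contributing is weakly dominant for j when that share is at least 1/2.6 = 0.3846, and contributing 0 is dominant otherwise.
Only Player A (7/14) clears that bar, contributing 46; the remaining 3 contribute 0. Total contributed: 46.
Player C keeps 46 and receives 2.6 × 46 × 2/14 = 17.09 from the canal-maintenance pool, for a payoff of 63.09.

63.09 labor-hours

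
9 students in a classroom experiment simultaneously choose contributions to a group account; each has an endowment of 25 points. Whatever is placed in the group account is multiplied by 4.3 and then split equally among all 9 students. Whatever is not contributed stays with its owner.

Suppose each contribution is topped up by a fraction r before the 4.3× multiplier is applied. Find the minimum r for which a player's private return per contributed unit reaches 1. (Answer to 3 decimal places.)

1.093

With matching at rate r, one contributed unit becomes (1 + r) in the group account and returns 4.3 × (1 + r) / 9 to the contributor.
Setting this equal to 1: 1 + r = 9/4.3 = 2.0930.
So the minimum matching rate is r = 2.0930 − 1 = 1.093.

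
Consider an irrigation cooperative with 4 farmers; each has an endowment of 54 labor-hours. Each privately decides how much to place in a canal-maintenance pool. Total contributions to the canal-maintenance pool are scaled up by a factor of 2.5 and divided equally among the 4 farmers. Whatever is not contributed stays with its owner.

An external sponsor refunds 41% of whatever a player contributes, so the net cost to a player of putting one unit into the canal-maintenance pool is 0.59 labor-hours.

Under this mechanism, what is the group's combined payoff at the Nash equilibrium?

With the mechanism, a contributed unit returns (2.5/4) / 0.59 = 1.0593 per unit of net cost to the contributor — now above 1 — so contributing fully is weakly dominant for every player.
At the Nash equilibrium everyone contributes 54. Group total payoff = 4 × (54 × 0.41 + 2.5 × 54) = 628.56.

628.56 labor-hours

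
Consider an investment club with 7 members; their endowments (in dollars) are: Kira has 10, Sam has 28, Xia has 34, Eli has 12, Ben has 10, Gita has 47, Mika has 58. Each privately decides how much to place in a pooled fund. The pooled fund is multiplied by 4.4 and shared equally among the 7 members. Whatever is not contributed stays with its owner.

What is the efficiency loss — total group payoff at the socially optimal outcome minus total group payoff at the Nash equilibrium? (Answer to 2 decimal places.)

The private return per contributed unit is 4.4/7 = 0.6286 < 1 for every player regardless of endowment, so the Nash equilibrium is zero contribution and the group total is Σ E_j = 10 + 28 + 34 + 12 + 10 + 47 + 58 = 199.
Each contributed unit returns 4.400 to the group, so the social optimum is full contribution by everyone: group total = 4.400 × 199 = 875.60.
Efficiency loss = (4.400 − 1) × 199 = 676.60.

676.60 dollars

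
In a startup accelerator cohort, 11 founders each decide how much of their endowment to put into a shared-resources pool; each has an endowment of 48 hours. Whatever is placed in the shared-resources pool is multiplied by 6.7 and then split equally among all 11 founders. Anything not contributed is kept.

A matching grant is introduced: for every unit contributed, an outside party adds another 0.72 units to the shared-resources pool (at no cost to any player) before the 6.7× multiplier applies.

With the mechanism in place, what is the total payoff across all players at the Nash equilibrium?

6084.67 hours

Under the mechanism each unit contributed yields 6.7 × 1.72 / 11 = 1.0476 back to its contributor per unit of net cost, which exceeds 1, making full contribution the dominant choice for everyone.
At the Nash equilibrium everyone contributes 48. Group total payoff = 6.7 × 1.72 × 528 = 6084.67.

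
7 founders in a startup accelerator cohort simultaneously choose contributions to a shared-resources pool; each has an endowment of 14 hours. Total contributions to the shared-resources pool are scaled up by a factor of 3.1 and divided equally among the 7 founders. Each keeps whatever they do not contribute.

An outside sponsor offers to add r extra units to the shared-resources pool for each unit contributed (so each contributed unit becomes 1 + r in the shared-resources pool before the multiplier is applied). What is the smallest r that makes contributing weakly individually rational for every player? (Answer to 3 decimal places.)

1.258

With matching at rate r, one contributed unit becomes (1 + r) in the shared-resources pool and returns 3.1 × (1 + r) / 7 to the contributor.
Setting this equal to 1: 1 + r = 7/3.1 = 2.2581.
So the minimum matching rate is r = 2.2581 − 1 = 1.258.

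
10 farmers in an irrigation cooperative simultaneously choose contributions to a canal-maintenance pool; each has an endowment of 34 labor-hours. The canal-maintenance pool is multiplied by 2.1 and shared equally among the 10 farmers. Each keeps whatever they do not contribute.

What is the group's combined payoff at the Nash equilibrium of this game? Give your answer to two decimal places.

Each contributed unit returns 2.1/10 = 0.2100 to its contributor — below 1 — so contributing 0 is dominant for every player. At the Nash equilibrium everyone keeps their 34, and the group total is 10 × 34 = 340.

340.00 labor-hours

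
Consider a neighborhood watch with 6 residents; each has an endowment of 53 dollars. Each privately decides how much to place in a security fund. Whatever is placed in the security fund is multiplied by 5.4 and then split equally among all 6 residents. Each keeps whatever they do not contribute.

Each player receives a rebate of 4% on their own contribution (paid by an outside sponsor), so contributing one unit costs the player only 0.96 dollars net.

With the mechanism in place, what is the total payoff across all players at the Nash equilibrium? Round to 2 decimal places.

318.00 dollars

The effective private return is (5.4/6) / 0.96 = 0.9375, which is still under 1, so the mechanism doesn't change anyone's dominant strategy: zero contribution.
Everyone keeps their endowment and the group total is 6 × 53 = 318.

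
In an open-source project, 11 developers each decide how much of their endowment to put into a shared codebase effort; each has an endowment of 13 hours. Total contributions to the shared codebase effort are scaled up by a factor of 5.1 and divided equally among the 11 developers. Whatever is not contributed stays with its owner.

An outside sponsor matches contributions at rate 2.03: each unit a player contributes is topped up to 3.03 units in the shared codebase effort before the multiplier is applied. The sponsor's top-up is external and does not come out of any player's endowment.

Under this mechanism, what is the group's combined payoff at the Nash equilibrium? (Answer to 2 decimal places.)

2209.78 hours

Under the mechanism each unit contributed yields 5.1 × 3.03 / 11 = 1.4048 back to its contributor per unit of net cost, which exceeds 1, making full contribution the dominant choice for everyone.
So the Nash equilibrium is full contribution by all 11; the group earns 5.1 × 3.03 × 143 = 2209.78.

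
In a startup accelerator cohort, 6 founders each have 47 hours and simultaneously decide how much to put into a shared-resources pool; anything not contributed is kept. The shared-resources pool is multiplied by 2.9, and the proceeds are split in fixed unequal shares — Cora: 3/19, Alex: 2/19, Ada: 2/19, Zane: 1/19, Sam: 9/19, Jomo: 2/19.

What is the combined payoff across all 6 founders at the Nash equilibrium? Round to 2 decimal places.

For player j, contributing a unit is worthwhile iff 2.9 × (j's share) ≥ 1, i.e. iff j's share is at least 0.3448.
Only Sam (9/19) clears that bar, contributing 47; the remaining 5 contribute 0. Total contributed: 47.
The shared-resources pool pays out 2.9 × 47 = 136.30 in total (split across the unequal shares, but the aggregate is all that matters for the group sum).
The 5 free-riders keep 47 each, adding 235. Group total = 235 + 136.30 = 371.30.

371.30 hours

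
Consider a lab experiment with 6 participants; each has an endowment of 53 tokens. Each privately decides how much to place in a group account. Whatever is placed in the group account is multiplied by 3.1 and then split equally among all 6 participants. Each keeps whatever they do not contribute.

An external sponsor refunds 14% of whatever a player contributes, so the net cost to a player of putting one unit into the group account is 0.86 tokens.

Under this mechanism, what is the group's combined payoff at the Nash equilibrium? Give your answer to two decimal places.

318.00 tokens

With the mechanism, a contributed unit returns (3.1/6) / 0.86 = 0.6008 per unit of net cost — still below 1 — so contributing 0 remains dominant for every player.
Everyone keeps their endowment and the group total is 6 × 53 = 318.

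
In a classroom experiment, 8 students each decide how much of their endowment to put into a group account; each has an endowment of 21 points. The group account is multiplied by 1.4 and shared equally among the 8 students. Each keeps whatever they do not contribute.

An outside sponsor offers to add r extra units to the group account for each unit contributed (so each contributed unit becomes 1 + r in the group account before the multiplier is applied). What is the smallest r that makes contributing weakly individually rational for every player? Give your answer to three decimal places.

With matching at rate r, one contributed unit becomes (1 + r) in the group account and returns 1.4 × (1 + r) / 8 to the contributor.
Setting this equal to 1: 1 + r = 8/1.4 = 5.7143.
So the minimum matching rate is r = 5.7143 − 1 = 4.714.

4.714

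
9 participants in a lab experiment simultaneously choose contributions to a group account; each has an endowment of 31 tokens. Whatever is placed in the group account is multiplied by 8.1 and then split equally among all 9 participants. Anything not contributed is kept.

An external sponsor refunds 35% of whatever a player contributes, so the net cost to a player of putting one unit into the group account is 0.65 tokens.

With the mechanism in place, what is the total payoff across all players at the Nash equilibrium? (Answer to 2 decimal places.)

2357.55 tokens

With the mechanism, a contributed unit returns (8.1/9) / 0.65 = 1.3846 per unit of net cost to the contributor — now above 1 — so contributing fully is weakly dominant for every player.
So the Nash equilibrium is full contribution by all 9; the group earns 9 × (31 × 0.35 + 8.1 × 31) = 2357.55.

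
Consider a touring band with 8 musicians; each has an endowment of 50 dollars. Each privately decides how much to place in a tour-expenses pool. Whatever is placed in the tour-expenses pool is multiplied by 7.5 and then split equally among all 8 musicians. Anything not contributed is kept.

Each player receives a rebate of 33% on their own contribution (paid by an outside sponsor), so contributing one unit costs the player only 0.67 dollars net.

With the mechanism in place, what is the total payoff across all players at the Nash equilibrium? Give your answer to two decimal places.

The effective private return per unit is now (7.5/8) / 0.67 = 1.3993 > 1, so every player's dominant strategy flips to full contribution.
At the Nash equilibrium everyone contributes 50. Group total payoff = 8 × (50 × 0.33 + 7.5 × 50) = 3132.00.

3132.00 dollars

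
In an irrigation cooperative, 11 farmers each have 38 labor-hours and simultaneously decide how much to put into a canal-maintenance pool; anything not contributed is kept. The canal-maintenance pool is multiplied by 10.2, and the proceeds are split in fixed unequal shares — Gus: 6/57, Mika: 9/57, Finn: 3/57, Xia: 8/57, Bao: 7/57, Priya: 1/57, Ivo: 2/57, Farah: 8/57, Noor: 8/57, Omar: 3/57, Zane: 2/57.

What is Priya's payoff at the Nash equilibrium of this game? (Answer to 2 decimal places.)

78.80 labor-hours

Each unit j contributes comes back to j as 10.2 × (j's share), so j prefers to contribute only if that share exceeds 1/10.2 = 0.0980; otherwise keeping the unit dominates.
Gus, Mika, Xia, Bao, Farah and Noor are above the threshold, contributing 38 each; the remaining 5 contribute 0. Total contributed: 228.
Priya keeps 38 and receives 10.2 × 228 × 1/57 = 40.80 from the canal-maintenance pool, for a payoff of 78.80.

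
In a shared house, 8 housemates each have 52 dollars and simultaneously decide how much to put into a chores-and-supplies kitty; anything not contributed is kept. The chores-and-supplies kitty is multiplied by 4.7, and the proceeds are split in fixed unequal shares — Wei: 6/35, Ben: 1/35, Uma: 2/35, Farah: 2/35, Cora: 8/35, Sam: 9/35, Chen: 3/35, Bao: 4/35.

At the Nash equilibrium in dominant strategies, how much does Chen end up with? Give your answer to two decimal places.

Player j's private return per contributed unit is 4.7 × (j's share). Contributing is weakly dominant for j when that share is at least 1/4.7 = 0.2128, and contributing 0 is dominant otherwise.
The shares above 0.2128 belong to Cora and Sam, contributing 52 each; the remaining 6 contribute 0. Total contributed: 104.
Chen keeps 52 and receives 4.7 × 104 × 3/35 = 41.90 from the chores-and-supplies kitty, for a payoff of 93.90.

93.90 dollars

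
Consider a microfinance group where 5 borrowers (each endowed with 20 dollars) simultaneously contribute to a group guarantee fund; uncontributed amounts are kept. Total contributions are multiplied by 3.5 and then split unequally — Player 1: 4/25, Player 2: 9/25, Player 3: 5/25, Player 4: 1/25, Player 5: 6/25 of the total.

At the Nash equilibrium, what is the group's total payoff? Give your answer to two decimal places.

150.00 dollars

For player j, contributing a unit is worthwhile iff 3.5 × (j's share) ≥ 1, i.e. iff j's share is at least 0.2857.
Player 2 alone (share 9/25) is above the threshold, contributing 20; the remaining 4 contribute 0. Total contributed: 20.
The group guarantee fund pays out 3.5 × 20 = 70.00 in total (split across the unequal shares, but the aggregate is all that matters for the group sum).
The 4 free-riders keep 20 each, adding 80. Group total = 80 + 70.00 = 150.00.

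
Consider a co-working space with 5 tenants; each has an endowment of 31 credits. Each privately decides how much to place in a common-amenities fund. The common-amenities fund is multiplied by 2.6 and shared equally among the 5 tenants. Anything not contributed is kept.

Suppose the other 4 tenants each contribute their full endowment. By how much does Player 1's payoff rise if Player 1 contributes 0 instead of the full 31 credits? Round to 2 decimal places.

14.88 credits

Switching from a contribution of 31 to 0 lets Player 1 keep an extra 31 credits, but lowers the common-amenities fund by 31, which costs Player 1 their own share of that drop: 2.6/5 × 31 = 16.12.
Net gain = 31 − 16.12 = 14.88. The private return per contributed unit (0.5200) is below 1, so free-riding is indeed the best response regardless of what the others do.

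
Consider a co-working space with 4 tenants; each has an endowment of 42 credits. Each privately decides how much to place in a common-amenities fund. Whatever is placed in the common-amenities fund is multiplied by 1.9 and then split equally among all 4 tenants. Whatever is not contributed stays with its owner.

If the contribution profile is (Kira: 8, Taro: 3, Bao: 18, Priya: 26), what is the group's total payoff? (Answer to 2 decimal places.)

217.50 credits

Total contributed: 8 + 3 + 18 + 26 = 55; total kept: 4 × 42 − 55 = 113.
The common-amenities fund pays out 1.9 × 55 = 104.50 in aggregate.
Group total = 113 + 104.50 = 217.50.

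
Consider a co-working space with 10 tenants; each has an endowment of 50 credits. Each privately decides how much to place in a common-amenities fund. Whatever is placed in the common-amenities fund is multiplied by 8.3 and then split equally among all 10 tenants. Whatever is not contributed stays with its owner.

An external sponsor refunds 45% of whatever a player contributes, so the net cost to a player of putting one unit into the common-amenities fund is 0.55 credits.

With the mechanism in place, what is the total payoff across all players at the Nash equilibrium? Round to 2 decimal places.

4375.00 credits

The effective private return per unit is now (8.3/10) / 0.55 = 1.5091 > 1, so every player's dominant strategy flips to full contribution.
At the Nash equilibrium everyone contributes 50. Group total payoff = 10 × (50 × 0.45 + 8.3 × 50) = 4375.00.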